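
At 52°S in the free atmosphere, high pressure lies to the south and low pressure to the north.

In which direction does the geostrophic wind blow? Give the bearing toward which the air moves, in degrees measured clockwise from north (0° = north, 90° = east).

270°

The pressure-gradient force points toward the north (bearing 000°).
Geostrophic balance: in the Southern Hemisphere the Coriolis force deflects motion to the left, so the geostrophic wind blows 90° to the left of the pressure-gradient force (low pressure on the right).
Rotating 000° by 90° counterclockwise gives 270° — the wind blows toward the west.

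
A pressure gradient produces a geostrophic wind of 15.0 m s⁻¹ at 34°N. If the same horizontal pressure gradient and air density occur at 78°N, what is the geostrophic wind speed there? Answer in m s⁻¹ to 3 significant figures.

With the same pressure gradient and density, V_g ∝ 1/f ∝ 1/sin φ.
V₂ = V₁ · sin φ₁ / sin φ₂ = 15.0 × sin 34° / sin 78°
V₂ = 15.0 × 0.5592/0.9781 = 8.58 m s⁻¹

8.58 m s⁻¹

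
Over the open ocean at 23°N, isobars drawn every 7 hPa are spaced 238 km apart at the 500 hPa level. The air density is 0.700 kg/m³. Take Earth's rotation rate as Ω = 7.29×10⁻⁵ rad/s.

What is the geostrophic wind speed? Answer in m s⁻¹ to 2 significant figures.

Coriolis parameter at 23°N:
f = 2Ω sin φ = 2 × 7.29×10⁻⁵ × sin 23° = 5.70×10⁻⁵ s⁻¹
Pressure gradient: |∂P/∂n| = 700 Pa / 238000 m = 2.94×10⁻³ Pa/m
Geostrophic balance (pressure-gradient force = Coriolis force):
V_g = (1/(fρ)) |∂P/∂n| = 2.94×10⁻³ / (5.70×10⁻⁵ × 0.700) = 73.8 m/s

74 m s⁻¹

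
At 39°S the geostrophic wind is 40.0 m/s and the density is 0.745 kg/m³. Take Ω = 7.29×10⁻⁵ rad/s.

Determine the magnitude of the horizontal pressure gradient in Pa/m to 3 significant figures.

Coriolis parameter at 39°S:
f = 2Ω sin φ = 2 × 7.29×10⁻⁵ × sin 39° = 9.18×10⁻⁵ s⁻¹
Geostrophic balance rearranged: |∂P/∂n| = f ρ V_g
|∂P/∂n| = 9.18×10⁻⁵ × 0.745 × 40.0 = 2.73×10⁻³ Pa/m

2.73×10⁻³ Pa/m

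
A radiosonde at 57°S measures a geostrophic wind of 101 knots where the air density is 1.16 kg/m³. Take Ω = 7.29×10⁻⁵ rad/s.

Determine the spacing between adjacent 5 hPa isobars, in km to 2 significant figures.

68 km

Coriolis parameter at 57°S:
f = 2Ω sin φ = 2 × 7.29×10⁻⁵ × sin 57° = 1.22×10⁻⁴ s⁻¹
Wind speed in SI: 101 knots = 52.0 m/s
Geostrophic balance rearranged: |∂P/∂n| = f ρ V_g
|∂P/∂n| = 1.22×10⁻⁴ × 1.16 × 52.0 = 7.37×10⁻³ Pa/m
Isobar spacing: Δn = ΔP/|∂P/∂n| = 500 Pa / 7.37×10⁻³ Pa/m = 67843 m ≈ 68 km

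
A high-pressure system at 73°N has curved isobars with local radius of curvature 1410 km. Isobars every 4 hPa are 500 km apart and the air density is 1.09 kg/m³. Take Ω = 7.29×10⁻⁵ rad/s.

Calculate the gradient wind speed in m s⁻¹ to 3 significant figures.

Coriolis parameter at 73°N:
f = 2Ω sin φ = 2 × 7.29×10⁻⁵ × sin 73° = 1.39×10⁻⁴ s⁻¹
Pressure gradient: |∂P/∂n| = 400 Pa / 500000 m = 8.00×10⁻⁴ Pa/m
Geostrophic speed: V_g = |∂P/∂n|/(fρ) = 8.00×10⁻⁴/(1.39×10⁻⁴ × 1.09) = 5.26 m/s
Around a high, pressure-gradient force acts outward with centrifugal, so Coriolis balances both:
fV = (1/ρ)|∂P/∂n| + V²/R  →  V² − fR·V + fR·V_g = 0
With fR = 1.39×10⁻⁴ × 1410×10³ m = 197 m/s:
V = [fR − √((fR)² − 4 fR V_g)]/2 = [197 − √(197² − 4×197×5.26)]/2 = 5.41 m/s
Supergeostrophic (V > V_g = 5.26 m/s), as expected around a high.

5.41 m s⁻¹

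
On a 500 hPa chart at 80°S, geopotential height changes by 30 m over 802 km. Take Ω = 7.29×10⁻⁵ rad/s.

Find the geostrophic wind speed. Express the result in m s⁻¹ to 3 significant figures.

2.56 m s⁻¹

Coriolis parameter at 80°S:
f = 2Ω sin φ = 2 × 7.29×10⁻⁵ × sin 80° = 1.44×10⁻⁴ s⁻¹
Height gradient: |∂Z/∂n| = 30 m / 802000 m = 3.74×10⁻⁵
On a pressure surface, geostrophic balance gives V_g = (g/f)|∂Z/∂n|:
V_g = 9.81 × 3.74×10⁻⁵ / 1.44×10⁻⁴ = 2.56 m/s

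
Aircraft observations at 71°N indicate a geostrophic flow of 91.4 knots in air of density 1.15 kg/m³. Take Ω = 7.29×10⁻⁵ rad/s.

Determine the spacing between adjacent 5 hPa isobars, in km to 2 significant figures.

Coriolis parameter at 71°N:
f = 2Ω sin φ = 2 × 7.29×10⁻⁵ × sin 71° = 1.38×10⁻⁴ s⁻¹
Wind speed in SI: 91.4 knots = 47.0 m/s
Geostrophic balance rearranged: |∂P/∂n| = f ρ V_g
|∂P/∂n| = 1.38×10⁻⁴ × 1.15 × 47.0 = 7.45×10⁻³ Pa/m
Isobar spacing: Δn = ΔP/|∂P/∂n| = 500 Pa / 7.45×10⁻³ Pa/m = 67075 m ≈ 67 km

67 km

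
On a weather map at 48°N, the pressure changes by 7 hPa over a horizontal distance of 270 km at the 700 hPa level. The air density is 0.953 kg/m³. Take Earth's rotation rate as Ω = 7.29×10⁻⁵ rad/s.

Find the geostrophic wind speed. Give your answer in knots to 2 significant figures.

49 knots

Coriolis parameter at 48°N:
f = 2Ω sin φ = 2 × 7.29×10⁻⁵ × sin 48° = 1.08×10⁻⁴ s⁻¹
Pressure gradient: |∂P/∂n| = 700 Pa / 270000 m = 2.59×10⁻³ Pa/m
Geostrophic balance (pressure-gradient force = Coriolis force):
V_g = (1/(fρ)) |∂P/∂n| = 2.59×10⁻³ / (1.08×10⁻⁴ × 0.953) = 25.1 m/s
Converting: 25.1 m/s × 1.944 = 49 knots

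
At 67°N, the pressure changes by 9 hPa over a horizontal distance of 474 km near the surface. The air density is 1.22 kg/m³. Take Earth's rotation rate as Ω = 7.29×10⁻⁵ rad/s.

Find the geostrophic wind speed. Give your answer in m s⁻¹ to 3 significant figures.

Coriolis parameter at 67°N:
f = 2Ω sin φ = 2 × 7.29×10⁻⁵ × sin 67° = 1.34×10⁻⁴ s⁻¹
Pressure gradient: |∂P/∂n| = 900 Pa / 474000 m = 1.90×10⁻³ Pa/m
Geostrophic balance (pressure-gradient force = Coriolis force):
V_g = (1/(fρ)) |∂P/∂n| = 1.90×10⁻³ / (1.34×10⁻⁴ × 1.22) = 11.6 m/s

11.6 m s⁻¹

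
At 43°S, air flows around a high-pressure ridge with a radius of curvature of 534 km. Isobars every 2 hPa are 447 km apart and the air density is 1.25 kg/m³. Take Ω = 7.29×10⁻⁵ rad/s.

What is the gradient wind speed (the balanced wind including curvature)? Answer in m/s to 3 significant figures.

Coriolis parameter at 43°S:
f = 2Ω sin φ = 2 × 7.29×10⁻⁵ × sin 43° = 9.94×10⁻⁵ s⁻¹
Pressure gradient: |∂P/∂n| = 200 Pa / 447000 m = 4.47×10⁻⁴ Pa/m
Geostrophic speed: V_g = |∂P/∂n|/(fρ) = 4.47×10⁻⁴/(9.94×10⁻⁵ × 1.25) = 3.60 m/s
Around a high, pressure-gradient force acts outward with centrifugal, so Coriolis balances both:
fV = (1/ρ)|∂P/∂n| + V²/R  →  V² − fR·V + fR·V_g = 0
With fR = 9.94×10⁻⁵ × 534×10³ m = 53.1 m/s:
V = [fR − √((fR)² − 4 fR V_g)]/2 = [53.1 − √(53.1² − 4×53.1×3.6)]/2 = 3.88 m/s
Supergeostrophic (V > V_g = 3.6 m/s), as expected around a high.

3.88 m/s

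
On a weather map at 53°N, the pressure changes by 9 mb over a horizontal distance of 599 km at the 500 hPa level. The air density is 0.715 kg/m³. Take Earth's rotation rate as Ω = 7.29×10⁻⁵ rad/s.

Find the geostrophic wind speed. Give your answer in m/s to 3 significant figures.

18.0 m/s

Coriolis parameter at 53°N:
f = 2Ω sin φ = 2 × 7.29×10⁻⁵ × sin 53° = 1.16×10⁻⁴ s⁻¹
Pressure gradient: |∂P/∂n| = 900 Pa / 599000 m = 1.50×10⁻³ Pa/m
Geostrophic balance (pressure-gradient force = Coriolis force):
V_g = (1/(fρ)) |∂P/∂n| = 1.50×10⁻³ / (1.16×10⁻⁴ × 0.715) = 18.0 m/s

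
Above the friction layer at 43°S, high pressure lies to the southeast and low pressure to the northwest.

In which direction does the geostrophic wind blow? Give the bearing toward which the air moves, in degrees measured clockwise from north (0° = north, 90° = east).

The pressure-gradient force points toward the northwest (bearing 315°).
Geostrophic balance: in the Southern Hemisphere the Coriolis force deflects motion to the left, so the geostrophic wind blows 90° to the left of the pressure-gradient force (low pressure on the right).
Rotating 315° by 90° counterclockwise gives 225° — the wind blows toward the southwest.

225°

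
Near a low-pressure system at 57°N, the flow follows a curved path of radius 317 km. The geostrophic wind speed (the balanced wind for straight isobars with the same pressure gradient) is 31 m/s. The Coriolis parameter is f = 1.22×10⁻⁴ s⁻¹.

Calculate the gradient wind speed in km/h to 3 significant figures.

Around a low, centrifugal force acts outward with Coriolis, so pressure-gradient force balances both:
(1/ρ)|∂P/∂n| = fV + V²/R  →  V² + fR·V − fR·V_g = 0
With fR = 1.22×10⁻⁴ × 317×10³ m = 38.7 m/s:
V = [−fR + √((fR)² + 4 fR V_g)]/2 = [−38.7 + √(38.7² + 4×38.7×31)]/2 = 20.3 m/s
Subgeostrophic (V < V_g = 31 m/s), as expected around a low.
Converting: 20.3 m/s × 3.6 = 73.2 km/h

73.2 km/h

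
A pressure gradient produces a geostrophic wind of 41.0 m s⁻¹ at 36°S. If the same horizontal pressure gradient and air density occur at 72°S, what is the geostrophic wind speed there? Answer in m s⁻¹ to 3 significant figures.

With the same pressure gradient and density, V_g ∝ 1/f ∝ 1/sin φ.
V₂ = V₁ · sin φ₁ / sin φ₂ = 41.0 × sin 36° / sin 72°
V₂ = 41.0 × 0.5878/0.9511 = 25.3 m s⁻¹

25.3 m s⁻¹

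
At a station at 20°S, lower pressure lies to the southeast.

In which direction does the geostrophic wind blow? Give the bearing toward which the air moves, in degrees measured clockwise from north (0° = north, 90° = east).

The pressure-gradient force points toward the southeast (bearing 135°).
Geostrophic balance: in the Southern Hemisphere the Coriolis force deflects motion to the left, so the geostrophic wind blows 90° to the left of the pressure-gradient force (low pressure on the right).
Rotating 135° by 90° counterclockwise gives 045° — the wind blows toward the northeast.

045°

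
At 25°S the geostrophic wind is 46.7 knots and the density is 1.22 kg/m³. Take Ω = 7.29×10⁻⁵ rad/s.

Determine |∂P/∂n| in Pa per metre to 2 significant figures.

Coriolis parameter at 25°S:
f = 2Ω sin φ = 2 × 7.29×10⁻⁵ × sin 25° = 6.16×10⁻⁵ s⁻¹
Wind speed in SI: 46.7 knots = 24.0 m/s
Geostrophic balance rearranged: |∂P/∂n| = f ρ V_g
|∂P/∂n| = 6.16×10⁻⁵ × 1.22 × 24.0 = 1.81×10⁻³ Pa/m

1.8×10⁻³ Pa/m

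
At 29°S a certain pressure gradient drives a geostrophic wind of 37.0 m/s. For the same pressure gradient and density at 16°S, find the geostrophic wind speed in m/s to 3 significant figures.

With the same pressure gradient and density, V_g ∝ 1/f ∝ 1/sin φ.
V₂ = V₁ · sin φ₁ / sin φ₂ = 37.0 × sin 29° / sin 16°
V₂ = 37.0 × 0.4848/0.2756 = 65.1 m/s

65.1 m/s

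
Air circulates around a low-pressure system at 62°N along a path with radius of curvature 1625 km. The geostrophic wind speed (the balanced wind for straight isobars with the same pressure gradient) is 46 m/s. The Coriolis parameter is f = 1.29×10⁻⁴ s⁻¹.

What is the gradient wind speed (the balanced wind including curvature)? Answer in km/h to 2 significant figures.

Around a low, centrifugal force acts outward with Coriolis, so pressure-gradient force balances both:
(1/ρ)|∂P/∂n| = fV + V²/R  →  V² + fR·V − fR·V_g = 0
With fR = 1.29×10⁻⁴ × 1625×10³ m = 210 m/s:
V = [−fR + √((fR)² + 4 fR V_g)]/2 = [−210 + √(210² + 4×210×46)]/2 = 38.8 m/s
Subgeostrophic (V < V_g = 46 m/s), as expected around a low.
Converting: 38.8 m/s × 3.6 = 140 km/h

140 km/h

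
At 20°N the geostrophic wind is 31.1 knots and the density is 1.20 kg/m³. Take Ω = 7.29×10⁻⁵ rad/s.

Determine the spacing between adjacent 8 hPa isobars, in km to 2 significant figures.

Coriolis parameter at 20°N:
f = 2Ω sin φ = 2 × 7.29×10⁻⁵ × sin 20° = 4.99×10⁻⁵ s⁻¹
Wind speed in SI: 31.1 knots = 16.0 m/s
Geostrophic balance rearranged: |∂P/∂n| = f ρ V_g
|∂P/∂n| = 4.99×10⁻⁵ × 1.20 × 16.0 = 9.57×10⁻⁴ Pa/m
Isobar spacing: Δn = ΔP/|∂P/∂n| = 800 Pa / 9.57×10⁻⁴ Pa/m = 835605 m ≈ 840 km

840 km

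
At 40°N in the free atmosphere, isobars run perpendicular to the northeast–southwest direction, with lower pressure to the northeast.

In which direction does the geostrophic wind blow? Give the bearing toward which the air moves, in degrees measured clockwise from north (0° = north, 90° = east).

135°

The pressure-gradient force points toward the northeast (bearing 045°).
Geostrophic balance: in the Northern Hemisphere the Coriolis force deflects motion to the right, so the geostrophic wind blows 90° to the right of the pressure-gradient force (low pressure on the left).
Rotating 045° by 90° clockwise gives 135° — the wind blows toward the southeast.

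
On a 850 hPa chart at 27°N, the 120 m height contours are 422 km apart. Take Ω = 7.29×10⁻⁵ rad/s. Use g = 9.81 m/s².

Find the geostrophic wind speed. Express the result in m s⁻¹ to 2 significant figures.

42 m s⁻¹

Coriolis parameter at 27°N:
f = 2Ω sin φ = 2 × 7.29×10⁻⁵ × sin 27° = 6.62×10⁻⁵ s⁻¹
Height gradient: |∂Z/∂n| = 120 m / 422000 m = 2.84×10⁻⁴
On a pressure surface, geostrophic balance gives V_g = (g/f)|∂Z/∂n|:
V_g = 9.81 × 2.84×10⁻⁴ / 6.62×10⁻⁵ = 42.1 m/s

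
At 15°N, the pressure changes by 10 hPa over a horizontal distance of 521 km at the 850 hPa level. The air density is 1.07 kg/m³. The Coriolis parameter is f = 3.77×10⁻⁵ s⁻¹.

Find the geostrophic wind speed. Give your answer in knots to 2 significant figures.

Pressure gradient: |∂P/∂n| = 1000 Pa / 521000 m = 1.92×10⁻³ Pa/m
Geostrophic balance (pressure-gradient force = Coriolis force):
V_g = (1/(fρ)) |∂P/∂n| = 1.92×10⁻³ / (3.77×10⁻⁵ × 1.07) = 47.6 m/s
Converting: 47.6 m/s × 1.944 = 92 knots

92 knots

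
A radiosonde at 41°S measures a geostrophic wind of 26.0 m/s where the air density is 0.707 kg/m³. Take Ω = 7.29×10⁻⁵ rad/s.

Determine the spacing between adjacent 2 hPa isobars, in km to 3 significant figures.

114 km

Coriolis parameter at 41°S:
f = 2Ω sin φ = 2 × 7.29×10⁻⁵ × sin 41° = 9.57×10⁻⁵ s⁻¹
Geostrophic balance rearranged: |∂P/∂n| = f ρ V_g
|∂P/∂n| = 9.57×10⁻⁵ × 0.707 × 26.0 = 1.76×10⁻³ Pa/m
Isobar spacing: Δn = ΔP/|∂P/∂n| = 200 Pa / 1.76×10⁻³ Pa/m = 113746 m ≈ 114 km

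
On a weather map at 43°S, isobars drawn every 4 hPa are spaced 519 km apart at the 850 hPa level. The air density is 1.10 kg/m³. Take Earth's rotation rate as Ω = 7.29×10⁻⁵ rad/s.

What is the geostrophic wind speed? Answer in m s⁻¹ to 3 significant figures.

Coriolis parameter at 43°S:
f = 2Ω sin φ = 2 × 7.29×10⁻⁵ × sin 43° = 9.94×10⁻⁵ s⁻¹
Pressure gradient: |∂P/∂n| = 400 Pa / 519000 m = 7.71×10⁻⁴ Pa/m
Geostrophic balance (pressure-gradient force = Coriolis force):
V_g = (1/(fρ)) |∂P/∂n| = 7.71×10⁻⁴ / (9.94×10⁻⁵ × 1.10) = 7.05 m/s

7.05 m s⁻¹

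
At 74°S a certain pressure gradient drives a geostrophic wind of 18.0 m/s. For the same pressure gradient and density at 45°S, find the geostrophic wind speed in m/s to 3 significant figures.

24.5 m/s

With the same pressure gradient and density, V_g ∝ 1/f ∝ 1/sin φ.
V₂ = V₁ · sin φ₁ / sin φ₂ = 18.0 × sin 74° / sin 45°
V₂ = 18.0 × 0.9613/0.7071 = 24.5 m/s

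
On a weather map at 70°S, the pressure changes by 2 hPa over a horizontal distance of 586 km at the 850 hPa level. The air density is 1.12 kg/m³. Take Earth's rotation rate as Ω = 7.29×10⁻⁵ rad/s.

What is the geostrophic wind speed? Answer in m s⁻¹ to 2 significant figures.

2.2 m s⁻¹

Coriolis parameter at 70°S:
f = 2Ω sin φ = 2 × 7.29×10⁻⁵ × sin 70° = 1.37×10⁻⁴ s⁻¹
Pressure gradient: |∂P/∂n| = 200 Pa / 586000 m = 3.41×10⁻⁴ Pa/m
Geostrophic balance (pressure-gradient force = Coriolis force):
V_g = (1/(fρ)) |∂P/∂n| = 3.41×10⁻⁴ / (1.37×10⁻⁴ × 1.12) = 2.22 m/s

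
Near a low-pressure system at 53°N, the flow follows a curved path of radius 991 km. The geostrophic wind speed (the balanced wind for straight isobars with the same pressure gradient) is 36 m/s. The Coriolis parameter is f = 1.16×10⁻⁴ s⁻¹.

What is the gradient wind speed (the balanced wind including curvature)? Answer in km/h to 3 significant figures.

Around a low, centrifugal force acts outward with Coriolis, so pressure-gradient force balances both:
(1/ρ)|∂P/∂n| = fV + V²/R  →  V² + fR·V − fR·V_g = 0
With fR = 1.16×10⁻⁴ × 991×10³ m = 115 m/s:
V = [−fR + √((fR)² + 4 fR V_g)]/2 = [−115 + √(115² + 4×115×36)]/2 = 28.8 m/s
Subgeostrophic (V < V_g = 36 m/s), as expected around a low.
Converting: 28.8 m/s × 3.6 = 104 km/h

104 km/h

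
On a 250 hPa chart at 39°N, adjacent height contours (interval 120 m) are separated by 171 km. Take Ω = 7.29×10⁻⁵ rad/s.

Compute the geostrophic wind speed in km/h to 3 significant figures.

Coriolis parameter at 39°N:
f = 2Ω sin φ = 2 × 7.29×10⁻⁵ × sin 39° = 9.18×10⁻⁵ s⁻¹
Height gradient: |∂Z/∂n| = 120 m / 171000 m = 7.02×10⁻⁴
On a pressure surface, geostrophic balance gives V_g = (g/f)|∂Z/∂n|:
V_g = 9.81 × 7.02×10⁻⁴ / 9.18×10⁻⁵ = 75.0 m/s
Converting: 75.0 m/s × 3.6 = 270 km/h

270 km/h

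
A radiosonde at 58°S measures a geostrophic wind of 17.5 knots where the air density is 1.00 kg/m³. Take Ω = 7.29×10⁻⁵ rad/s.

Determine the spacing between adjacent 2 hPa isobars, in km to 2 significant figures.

180 km

Coriolis parameter at 58°S:
f = 2Ω sin φ = 2 × 7.29×10⁻⁵ × sin 58° = 1.24×10⁻⁴ s⁻¹
Wind speed in SI: 17.5 knots = 9.00 m/s
Geostrophic balance rearranged: |∂P/∂n| = f ρ V_g
|∂P/∂n| = 1.24×10⁻⁴ × 1.00 × 9.00 = 1.11×10⁻³ Pa/m
Isobar spacing: Δn = ΔP/|∂P/∂n| = 200 Pa / 1.11×10⁻³ Pa/m = 179670 m ≈ 180 km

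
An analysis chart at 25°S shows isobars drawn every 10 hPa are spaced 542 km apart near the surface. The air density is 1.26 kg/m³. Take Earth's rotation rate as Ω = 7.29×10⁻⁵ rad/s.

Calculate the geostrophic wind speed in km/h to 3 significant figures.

Coriolis parameter at 25°S:
f = 2Ω sin φ = 2 × 7.29×10⁻⁵ × sin 25° = 6.16×10⁻⁵ s⁻¹
Pressure gradient: |∂P/∂n| = 1000 Pa / 542000 m = 1.85×10⁻³ Pa/m
Geostrophic balance (pressure-gradient force = Coriolis force):
V_g = (1/(fρ)) |∂P/∂n| = 1.85×10⁻³ / (6.16×10⁻⁵ × 1.26) = 23.8 m/s
Converting: 23.8 m/s × 3.6 = 85.6 km/h

85.6 km/h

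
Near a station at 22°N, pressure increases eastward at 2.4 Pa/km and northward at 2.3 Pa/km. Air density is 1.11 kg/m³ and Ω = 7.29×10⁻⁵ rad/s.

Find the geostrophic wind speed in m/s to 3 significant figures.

54.8 m/s

Coriolis parameter at 22°N:
f = 2Ω sin φ = 2 × 7.29×10⁻⁵ × sin 22° = 5.46×10⁻⁵ s⁻¹
Component geostrophic relations (x east, y north):
u_g = −(1/(fρ)) ∂P/∂y,  v_g = (1/(fρ)) ∂P/∂x
u_g = −(2.3×10⁻³)/(5.46×10⁻⁵ × 1.11) = −37.9 m/s;  v_g = (2.4×10⁻³)/(5.46×10⁻⁵ × 1.11) = 39.6 m/s
|V_g| = √(u_g² + v_g²) = 54.8 m/s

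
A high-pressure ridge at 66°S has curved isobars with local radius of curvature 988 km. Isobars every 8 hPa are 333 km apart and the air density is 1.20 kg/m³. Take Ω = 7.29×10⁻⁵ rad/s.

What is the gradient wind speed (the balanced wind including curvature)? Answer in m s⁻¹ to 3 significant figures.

17.3 m s⁻¹

Coriolis parameter at 66°S:
f = 2Ω sin φ = 2 × 7.29×10⁻⁵ × sin 66° = 1.33×10⁻⁴ s⁻¹
Pressure gradient: |∂P/∂n| = 800 Pa / 333000 m = 2.40×10⁻³ Pa/m
Geostrophic speed: V_g = |∂P/∂n|/(fρ) = 2.40×10⁻³/(1.33×10⁻⁴ × 1.20) = 15.0 m/s
Around a high, pressure-gradient force acts outward with centrifugal, so Coriolis balances both:
fV = (1/ρ)|∂P/∂n| + V²/R  →  V² − fR·V + fR·V_g = 0
With fR = 1.33×10⁻⁴ × 988×10³ m = 132 m/s:
V = [fR − √((fR)² − 4 fR V_g)]/2 = [132 − √(132² − 4×132×15)]/2 = 17.3 m/s
Supergeostrophic (V > V_g = 15 m/s), as expected around a high.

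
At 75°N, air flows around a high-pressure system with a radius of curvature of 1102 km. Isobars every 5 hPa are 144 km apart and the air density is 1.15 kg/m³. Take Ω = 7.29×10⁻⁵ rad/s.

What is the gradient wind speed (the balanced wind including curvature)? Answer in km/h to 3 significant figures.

92.5 km/h

Coriolis parameter at 75°N:
f = 2Ω sin φ = 2 × 7.29×10⁻⁵ × sin 75° = 1.41×10⁻⁴ s⁻¹
Pressure gradient: |∂P/∂n| = 500 Pa / 144000 m = 3.47×10⁻³ Pa/m
Geostrophic speed: V_g = |∂P/∂n|/(fρ) = 3.47×10⁻³/(1.41×10⁻⁴ × 1.15) = 21.4 m/s
Around a high, pressure-gradient force acts outward with centrifugal, so Coriolis balances both:
fV = (1/ρ)|∂P/∂n| + V²/R  →  V² − fR·V + fR·V_g = 0
With fR = 1.41×10⁻⁴ × 1102×10³ m = 155 m/s:
V = [fR − √((fR)² − 4 fR V_g)]/2 = [155 − √(155² − 4×155×21.4)]/2 = 25.7 m/s
Supergeostrophic (V > V_g = 21.4 m/s), as expected around a high.
Converting: 25.7 m/s × 3.6 = 92.5 km/h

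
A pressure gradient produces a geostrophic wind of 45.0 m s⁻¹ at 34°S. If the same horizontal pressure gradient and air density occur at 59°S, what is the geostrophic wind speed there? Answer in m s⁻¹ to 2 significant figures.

With the same pressure gradient and density, V_g ∝ 1/f ∝ 1/sin φ.
V₂ = V₁ · sin φ₁ / sin φ₂ = 45.0 × sin 34° / sin 59°
V₂ = 45.0 × 0.5592/0.8572 = 29 m s⁻¹

29 m s⁻¹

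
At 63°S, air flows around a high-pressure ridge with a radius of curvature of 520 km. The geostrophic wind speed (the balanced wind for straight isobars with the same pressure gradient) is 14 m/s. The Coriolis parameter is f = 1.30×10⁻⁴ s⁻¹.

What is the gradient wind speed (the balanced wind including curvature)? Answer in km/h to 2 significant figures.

Around a high, pressure-gradient force acts outward with centrifugal, so Coriolis balances both:
fV = (1/ρ)|∂P/∂n| + V²/R  →  V² − fR·V + fR·V_g = 0
With fR = 1.30×10⁻⁴ × 520×10³ m = 67.6 m/s:
V = [fR − √((fR)² − 4 fR V_g)]/2 = [67.6 − √(67.6² − 4×67.6×14)]/2 = 19.8 m/s
Supergeostrophic (V > V_g = 14 m/s), as expected around a high.
Converting: 19.8 m/s × 3.6 = 71 km/h

71 km/h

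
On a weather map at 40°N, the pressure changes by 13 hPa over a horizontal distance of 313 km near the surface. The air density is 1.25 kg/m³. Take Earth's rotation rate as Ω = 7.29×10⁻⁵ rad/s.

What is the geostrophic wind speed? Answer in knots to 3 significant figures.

Coriolis parameter at 40°N:
f = 2Ω sin φ = 2 × 7.29×10⁻⁵ × sin 40° = 9.37×10⁻⁵ s⁻¹
Pressure gradient: |∂P/∂n| = 1300 Pa / 313000 m = 4.15×10⁻³ Pa/m
Geostrophic balance (pressure-gradient force = Coriolis force):
V_g = (1/(fρ)) |∂P/∂n| = 4.15×10⁻³ / (9.37×10⁻⁵ × 1.25) = 35.5 m/s
Converting: 35.5 m/s × 1.944 = 68.9 knots

68.9 knots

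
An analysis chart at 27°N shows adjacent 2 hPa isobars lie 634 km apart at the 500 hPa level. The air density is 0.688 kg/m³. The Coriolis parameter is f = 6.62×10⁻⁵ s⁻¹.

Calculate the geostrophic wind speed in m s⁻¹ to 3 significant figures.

Pressure gradient: |∂P/∂n| = 200 Pa / 634000 m = 3.15×10⁻⁴ Pa/m
Geostrophic balance (pressure-gradient force = Coriolis force):
V_g = (1/(fρ)) |∂P/∂n| = 3.15×10⁻⁴ / (6.62×10⁻⁵ × 0.688) = 6.93 m/s

6.93 m s⁻¹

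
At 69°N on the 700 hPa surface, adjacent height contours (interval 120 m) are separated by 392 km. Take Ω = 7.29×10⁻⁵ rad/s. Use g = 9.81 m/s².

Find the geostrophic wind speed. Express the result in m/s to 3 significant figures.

Coriolis parameter at 69°N:
f = 2Ω sin φ = 2 × 7.29×10⁻⁵ × sin 69° = 1.36×10⁻⁴ s⁻¹
Height gradient: |∂Z/∂n| = 120 m / 392000 m = 3.06×10⁻⁴
On a pressure surface, geostrophic balance gives V_g = (g/f)|∂Z/∂n|:
V_g = 9.81 × 3.06×10⁻⁴ / 1.36×10⁻⁴ = 22.1 m/s

22.1 m/s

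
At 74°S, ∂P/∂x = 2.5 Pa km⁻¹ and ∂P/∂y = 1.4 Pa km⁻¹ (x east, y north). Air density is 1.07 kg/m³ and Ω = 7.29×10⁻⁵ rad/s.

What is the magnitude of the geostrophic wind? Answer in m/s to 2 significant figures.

19 m/s

Coriolis parameter at 74°S:
f = 2Ω sin φ = 2 × 7.29×10⁻⁵ × sin 74° = 1.40×10⁻⁴ s⁻¹
In the Southern Hemisphere f is negative: f = −1.40×10⁻⁴ s⁻¹.
Component geostrophic relations (x east, y north):
u_g = −(1/(fρ)) ∂P/∂y,  v_g = (1/(fρ)) ∂P/∂x
u_g = −(1.4×10⁻³)/(−1.40×10⁻⁴ × 1.07) = 9.34 m/s;  v_g = (2.5×10⁻³)/(−1.40×10⁻⁴ × 1.07) = −16.7 m/s
|V_g| = √(u_g² + v_g²) = 19.1 m/s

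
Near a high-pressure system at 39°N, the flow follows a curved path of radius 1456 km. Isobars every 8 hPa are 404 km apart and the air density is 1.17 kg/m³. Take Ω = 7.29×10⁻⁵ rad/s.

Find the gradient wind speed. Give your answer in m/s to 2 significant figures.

22 m/s

Coriolis parameter at 39°N:
f = 2Ω sin φ = 2 × 7.29×10⁻⁵ × sin 39° = 9.18×10⁻⁵ s⁻¹
Pressure gradient: |∂P/∂n| = 800 Pa / 404000 m = 1.98×10⁻³ Pa/m
Geostrophic speed: V_g = |∂P/∂n|/(fρ) = 1.98×10⁻³/(9.18×10⁻⁵ × 1.17) = 18.4 m/s
Around a high, pressure-gradient force acts outward with centrifugal, so Coriolis balances both:
fV = (1/ρ)|∂P/∂n| + V²/R  →  V² − fR·V + fR·V_g = 0
With fR = 9.18×10⁻⁵ × 1456×10³ m = 134 m/s:
V = [fR − √((fR)² − 4 fR V_g)]/2 = [134 − √(134² − 4×134×18.4)]/2 = 22.1 m/s
Supergeostrophic (V > V_g = 18.4 m/s), as expected around a high.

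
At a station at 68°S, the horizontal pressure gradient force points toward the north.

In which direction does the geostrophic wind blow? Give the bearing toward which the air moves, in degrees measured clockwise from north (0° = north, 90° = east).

270°

The pressure-gradient force points toward the north (bearing 000°).
Geostrophic balance: in the Southern Hemisphere the Coriolis force deflects motion to the left, so the geostrophic wind blows 90° to the left of the pressure-gradient force (low pressure on the right).
Rotating 000° by 90° counterclockwise gives 270° — the wind blows toward the west.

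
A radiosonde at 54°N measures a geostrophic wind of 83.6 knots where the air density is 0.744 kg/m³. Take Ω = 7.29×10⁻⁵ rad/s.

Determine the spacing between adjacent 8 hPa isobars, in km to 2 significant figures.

210 km

Coriolis parameter at 54°N:
f = 2Ω sin φ = 2 × 7.29×10⁻⁵ × sin 54° = 1.18×10⁻⁴ s⁻¹
Wind speed in SI: 83.6 knots = 43.0 m/s
Geostrophic balance rearranged: |∂P/∂n| = f ρ V_g
|∂P/∂n| = 1.18×10⁻⁴ × 0.744 × 43.0 = 3.77×10⁻³ Pa/m
Isobar spacing: Δn = ΔP/|∂P/∂n| = 800 Pa / 3.77×10⁻³ Pa/m = 211962 m ≈ 210 km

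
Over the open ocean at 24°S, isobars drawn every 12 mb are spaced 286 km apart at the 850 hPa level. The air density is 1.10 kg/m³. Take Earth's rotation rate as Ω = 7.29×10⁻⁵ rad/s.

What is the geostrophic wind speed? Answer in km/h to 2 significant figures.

230 km/h

Coriolis parameter at 24°S:
f = 2Ω sin φ = 2 × 7.29×10⁻⁵ × sin 24° = 5.93×10⁻⁵ s⁻¹
Pressure gradient: |∂P/∂n| = 1200 Pa / 286000 m = 4.20×10⁻³ Pa/m
Geostrophic balance (pressure-gradient force = Coriolis force):
V_g = (1/(fρ)) |∂P/∂n| = 4.20×10⁻³ / (5.93×10⁻⁵ × 1.10) = 64.3 m/s
Converting: 64.3 m/s × 3.6 = 230 km/h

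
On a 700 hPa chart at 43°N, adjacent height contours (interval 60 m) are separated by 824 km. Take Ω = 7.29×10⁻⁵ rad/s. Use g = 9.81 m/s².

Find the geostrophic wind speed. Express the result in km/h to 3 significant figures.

25.9 km/h

Coriolis parameter at 43°N:
f = 2Ω sin φ = 2 × 7.29×10⁻⁵ × sin 43° = 9.94×10⁻⁵ s⁻¹
Height gradient: |∂Z/∂n| = 60 m / 824000 m = 7.28×10⁻⁵
On a pressure surface, geostrophic balance gives V_g = (g/f)|∂Z/∂n|:
V_g = 9.81 × 7.28×10⁻⁵ / 9.94×10⁻⁵ = 7.18 m/s
Converting: 7.18 m/s × 3.6 = 25.9 km/h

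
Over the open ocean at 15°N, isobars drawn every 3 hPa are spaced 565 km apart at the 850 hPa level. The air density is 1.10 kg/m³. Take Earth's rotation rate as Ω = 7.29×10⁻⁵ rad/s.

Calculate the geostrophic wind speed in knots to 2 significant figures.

Coriolis parameter at 15°N:
f = 2Ω sin φ = 2 × 7.29×10⁻⁵ × sin 15° = 3.77×10⁻⁵ s⁻¹
Pressure gradient: |∂P/∂n| = 300 Pa / 565000 m = 5.31×10⁻⁴ Pa/m
Geostrophic balance (pressure-gradient force = Coriolis force):
V_g = (1/(fρ)) |∂P/∂n| = 5.31×10⁻⁴ / (3.77×10⁻⁵ × 1.10) = 12.8 m/s
Converting: 12.8 m/s × 1.944 = 25 knots

25 knots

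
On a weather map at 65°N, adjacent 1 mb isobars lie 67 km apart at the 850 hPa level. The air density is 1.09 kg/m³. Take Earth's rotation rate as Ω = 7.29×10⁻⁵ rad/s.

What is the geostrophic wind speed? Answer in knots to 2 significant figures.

20 knots

Coriolis parameter at 65°N:
f = 2Ω sin φ = 2 × 7.29×10⁻⁵ × sin 65° = 1.32×10⁻⁴ s⁻¹
Pressure gradient: |∂P/∂n| = 100 Pa / 67000 m = 1.49×10⁻³ Pa/m
Geostrophic balance (pressure-gradient force = Coriolis force):
V_g = (1/(fρ)) |∂P/∂n| = 1.49×10⁻³ / (1.32×10⁻⁴ × 1.09) = 10.4 m/s
Converting: 10.4 m/s × 1.944 = 20 knots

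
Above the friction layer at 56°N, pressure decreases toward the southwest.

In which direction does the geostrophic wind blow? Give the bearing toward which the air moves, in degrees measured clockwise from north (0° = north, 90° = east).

315°

The pressure-gradient force points toward the southwest (bearing 225°).
Geostrophic balance: in the Northern Hemisphere the Coriolis force deflects motion to the right, so the geostrophic wind blows 90° to the right of the pressure-gradient force (low pressure on the left).
Rotating 225° by 90° clockwise gives 315° — the wind blows toward the northwest.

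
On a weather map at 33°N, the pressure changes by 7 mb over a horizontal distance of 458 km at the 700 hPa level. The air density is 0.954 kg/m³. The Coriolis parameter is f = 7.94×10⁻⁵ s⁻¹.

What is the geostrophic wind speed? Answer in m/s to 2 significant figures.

Pressure gradient: |∂P/∂n| = 700 Pa / 458000 m = 1.53×10⁻³ Pa/m
Geostrophic balance (pressure-gradient force = Coriolis force):
V_g = (1/(fρ)) |∂P/∂n| = 1.53×10⁻³ / (7.94×10⁻⁵ × 0.954) = 20.2 m/s

20 m/s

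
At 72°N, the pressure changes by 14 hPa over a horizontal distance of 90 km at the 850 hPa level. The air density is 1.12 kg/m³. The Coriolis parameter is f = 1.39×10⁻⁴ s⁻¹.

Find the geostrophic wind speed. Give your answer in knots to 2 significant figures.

Pressure gradient: |∂P/∂n| = 1400 Pa / 90000 m = 1.56×10⁻² Pa/m
Geostrophic balance (pressure-gradient force = Coriolis force):
V_g = (1/(fρ)) |∂P/∂n| = 1.56×10⁻² / (1.39×10⁻⁴ × 1.12) = 99.9 m/s
Converting: 99.9 m/s × 1.944 = 190 knots

190 knots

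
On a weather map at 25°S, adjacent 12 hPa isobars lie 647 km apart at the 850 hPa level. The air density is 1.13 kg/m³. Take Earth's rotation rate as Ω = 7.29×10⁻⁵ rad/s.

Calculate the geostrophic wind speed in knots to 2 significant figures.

52 knots

Coriolis parameter at 25°S:
f = 2Ω sin φ = 2 × 7.29×10⁻⁵ × sin 25° = 6.16×10⁻⁵ s⁻¹
Pressure gradient: |∂P/∂n| = 1200 Pa / 647000 m = 1.85×10⁻³ Pa/m
Geostrophic balance (pressure-gradient force = Coriolis force):
V_g = (1/(fρ)) |∂P/∂n| = 1.85×10⁻³ / (6.16×10⁻⁵ × 1.13) = 26.6 m/s
Converting: 26.6 m/s × 1.944 = 52 knots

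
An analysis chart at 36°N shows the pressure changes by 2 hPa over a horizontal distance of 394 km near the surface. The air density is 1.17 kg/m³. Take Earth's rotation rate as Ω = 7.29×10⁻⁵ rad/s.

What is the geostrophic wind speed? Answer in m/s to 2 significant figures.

Coriolis parameter at 36°N:
f = 2Ω sin φ = 2 × 7.29×10⁻⁵ × sin 36° = 8.57×10⁻⁵ s⁻¹
Pressure gradient: |∂P/∂n| = 200 Pa / 394000 m = 5.08×10⁻⁴ Pa/m
Geostrophic balance (pressure-gradient force = Coriolis force):
V_g = (1/(fρ)) |∂P/∂n| = 5.08×10⁻⁴ / (8.57×10⁻⁵ × 1.17) = 5.06 m/s

5.1 m/s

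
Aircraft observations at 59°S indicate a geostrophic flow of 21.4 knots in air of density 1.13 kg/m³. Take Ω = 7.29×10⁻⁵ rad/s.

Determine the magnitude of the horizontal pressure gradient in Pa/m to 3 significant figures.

1.55×10⁻³ Pa/m

Coriolis parameter at 59°S:
f = 2Ω sin φ = 2 × 7.29×10⁻⁵ × sin 59° = 1.25×10⁻⁴ s⁻¹
Wind speed in SI: 21.4 knots = 11.0 m/s
Geostrophic balance rearranged: |∂P/∂n| = f ρ V_g
|∂P/∂n| = 1.25×10⁻⁴ × 1.13 × 11.0 = 1.55×10⁻³ Pa/m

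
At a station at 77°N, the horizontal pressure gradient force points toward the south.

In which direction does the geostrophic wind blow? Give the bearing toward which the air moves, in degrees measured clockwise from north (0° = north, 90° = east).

270°

The pressure-gradient force points toward the south (bearing 180°).
Geostrophic balance: in the Northern Hemisphere the Coriolis force deflects motion to the right, so the geostrophic wind blows 90° to the right of the pressure-gradient force (low pressure on the left).
Rotating 180° by 90° clockwise gives 270° — the wind blows toward the west.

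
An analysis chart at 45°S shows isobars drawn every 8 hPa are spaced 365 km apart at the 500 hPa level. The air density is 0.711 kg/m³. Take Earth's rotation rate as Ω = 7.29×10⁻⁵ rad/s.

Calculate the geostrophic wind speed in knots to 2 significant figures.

58 knots

Coriolis parameter at 45°S:
f = 2Ω sin φ = 2 × 7.29×10⁻⁵ × sin 45° = 1.03×10⁻⁴ s⁻¹
Pressure gradient: |∂P/∂n| = 800 Pa / 365000 m = 2.19×10⁻³ Pa/m
Geostrophic balance (pressure-gradient force = Coriolis force):
V_g = (1/(fρ)) |∂P/∂n| = 2.19×10⁻³ / (1.03×10⁻⁴ × 0.711) = 29.9 m/s
Converting: 29.9 m/s × 1.944 = 58 knots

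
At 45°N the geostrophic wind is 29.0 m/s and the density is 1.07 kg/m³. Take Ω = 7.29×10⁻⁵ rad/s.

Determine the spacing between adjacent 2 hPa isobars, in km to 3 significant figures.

62.5 km

Coriolis parameter at 45°N:
f = 2Ω sin φ = 2 × 7.29×10⁻⁵ × sin 45° = 1.03×10⁻⁴ s⁻¹
Geostrophic balance rearranged: |∂P/∂n| = f ρ V_g
|∂P/∂n| = 1.03×10⁻⁴ × 1.07 × 29.0 = 3.20×10⁻³ Pa/m
Isobar spacing: Δn = ΔP/|∂P/∂n| = 200 Pa / 3.20×10⁻³ Pa/m = 62518 m ≈ 62.5 km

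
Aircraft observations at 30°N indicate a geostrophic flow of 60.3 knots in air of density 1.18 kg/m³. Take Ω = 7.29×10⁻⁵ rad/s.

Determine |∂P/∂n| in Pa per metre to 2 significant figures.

2.7×10⁻³ Pa/m

Coriolis parameter at 30°N:
f = 2Ω sin φ = 2 × 7.29×10⁻⁵ × sin 30° = 7.29×10⁻⁵ s⁻¹
Wind speed in SI: 60.3 knots = 31.0 m/s
Geostrophic balance rearranged: |∂P/∂n| = f ρ V_g
|∂P/∂n| = 7.29×10⁻⁵ × 1.18 × 31.0 = 2.67×10⁻³ Pa/m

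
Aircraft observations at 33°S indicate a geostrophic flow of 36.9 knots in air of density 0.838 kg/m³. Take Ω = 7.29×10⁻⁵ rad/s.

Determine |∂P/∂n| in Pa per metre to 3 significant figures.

1.26×10⁻³ Pa/m

Coriolis parameter at 33°S:
f = 2Ω sin φ = 2 × 7.29×10⁻⁵ × sin 33° = 7.94×10⁻⁵ s⁻¹
Wind speed in SI: 36.9 knots = 19.0 m/s
Geostrophic balance rearranged: |∂P/∂n| = f ρ V_g
|∂P/∂n| = 7.94×10⁻⁵ × 0.838 × 19.0 = 1.26×10⁻³ Pa/m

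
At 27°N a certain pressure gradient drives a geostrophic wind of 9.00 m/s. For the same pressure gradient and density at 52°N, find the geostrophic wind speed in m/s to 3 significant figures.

5.19 m/s

With the same pressure gradient and density, V_g ∝ 1/f ∝ 1/sin φ.
V₂ = V₁ · sin φ₁ / sin φ₂ = 9.00 × sin 27° / sin 52°
V₂ = 9.00 × 0.4540/0.7880 = 5.19 m/s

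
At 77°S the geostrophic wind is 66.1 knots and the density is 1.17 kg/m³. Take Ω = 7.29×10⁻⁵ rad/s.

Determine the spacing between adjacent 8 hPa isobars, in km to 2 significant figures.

Coriolis parameter at 77°S:
f = 2Ω sin φ = 2 × 7.29×10⁻⁵ × sin 77° = 1.42×10⁻⁴ s⁻¹
Wind speed in SI: 66.1 knots = 34.0 m/s
Geostrophic balance rearranged: |∂P/∂n| = f ρ V_g
|∂P/∂n| = 1.42×10⁻⁴ × 1.17 × 34.0 = 5.65×10⁻³ Pa/m
Isobar spacing: Δn = ΔP/|∂P/∂n| = 800 Pa / 5.65×10⁻³ Pa/m = 141541 m ≈ 140 km

140 km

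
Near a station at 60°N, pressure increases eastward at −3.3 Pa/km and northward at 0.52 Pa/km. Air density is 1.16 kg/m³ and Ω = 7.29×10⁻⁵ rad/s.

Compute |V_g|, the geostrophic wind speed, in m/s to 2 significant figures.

23 m/s

Coriolis parameter at 60°N:
f = 2Ω sin φ = 2 × 7.29×10⁻⁵ × sin 60° = 1.26×10⁻⁴ s⁻¹
Component geostrophic relations (x east, y north):
u_g = −(1/(fρ)) ∂P/∂y,  v_g = (1/(fρ)) ∂P/∂x
u_g = −(0.52×10⁻³)/(1.26×10⁻⁴ × 1.16) = −3.55 m/s;  v_g = (−3.3×10⁻³)/(1.26×10⁻⁴ × 1.16) = −22.5 m/s
|V_g| = √(u_g² + v_g²) = 22.8 m/s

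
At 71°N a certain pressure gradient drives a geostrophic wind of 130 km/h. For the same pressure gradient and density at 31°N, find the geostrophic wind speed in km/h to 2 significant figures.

240 km/h

With the same pressure gradient and density, V_g ∝ 1/f ∝ 1/sin φ.
V₂ = V₁ · sin φ₁ / sin φ₂ = 130 × sin 71° / sin 31°
V₂ = 130 × 0.9455/0.5150 = 240 km/h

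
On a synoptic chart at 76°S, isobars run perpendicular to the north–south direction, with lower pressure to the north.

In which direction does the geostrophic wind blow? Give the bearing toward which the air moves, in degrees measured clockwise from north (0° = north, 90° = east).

The pressure-gradient force points toward the north (bearing 000°).
Geostrophic balance: in the Southern Hemisphere the Coriolis force deflects motion to the left, so the geostrophic wind blows 90° to the left of the pressure-gradient force (low pressure on the right).
Rotating 000° by 90° counterclockwise gives 270° — the wind blows toward the west.

270°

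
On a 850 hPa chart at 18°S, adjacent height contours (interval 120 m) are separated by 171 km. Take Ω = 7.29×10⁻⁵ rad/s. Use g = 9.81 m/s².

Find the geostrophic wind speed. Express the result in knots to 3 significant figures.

297 knots

Coriolis parameter at 18°S:
f = 2Ω sin φ = 2 × 7.29×10⁻⁵ × sin 18° = 4.51×10⁻⁵ s⁻¹
Height gradient: |∂Z/∂n| = 120 m / 171000 m = 7.02×10⁻⁴
On a pressure surface, geostrophic balance gives V_g = (g/f)|∂Z/∂n|:
V_g = 9.81 × 7.02×10⁻⁴ / 4.51×10⁻⁵ = 153 m/s
Converting: 153 m/s × 1.944 = 297 knots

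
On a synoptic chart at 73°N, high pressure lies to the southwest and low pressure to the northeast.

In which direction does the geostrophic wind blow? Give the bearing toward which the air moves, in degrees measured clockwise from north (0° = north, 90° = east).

The pressure-gradient force points toward the northeast (bearing 045°).
Geostrophic balance: in the Northern Hemisphere the Coriolis force deflects motion to the right, so the geostrophic wind blows 90° to the right of the pressure-gradient force (low pressure on the left).
Rotating 045° by 90° clockwise gives 135° — the wind blows toward the southeast.

135°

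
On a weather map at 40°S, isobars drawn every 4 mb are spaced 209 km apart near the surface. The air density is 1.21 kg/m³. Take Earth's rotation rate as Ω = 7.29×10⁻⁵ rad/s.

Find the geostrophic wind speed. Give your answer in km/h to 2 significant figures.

61 km/h

Coriolis parameter at 40°S:
f = 2Ω sin φ = 2 × 7.29×10⁻⁵ × sin 40° = 9.37×10⁻⁵ s⁻¹
Pressure gradient: |∂P/∂n| = 400 Pa / 209000 m = 1.91×10⁻³ Pa/m
Geostrophic balance (pressure-gradient force = Coriolis force):
V_g = (1/(fρ)) |∂P/∂n| = 1.91×10⁻³ / (9.37×10⁻⁵ × 1.21) = 16.9 m/s
Converting: 16.9 m/s × 3.6 = 61 km/h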